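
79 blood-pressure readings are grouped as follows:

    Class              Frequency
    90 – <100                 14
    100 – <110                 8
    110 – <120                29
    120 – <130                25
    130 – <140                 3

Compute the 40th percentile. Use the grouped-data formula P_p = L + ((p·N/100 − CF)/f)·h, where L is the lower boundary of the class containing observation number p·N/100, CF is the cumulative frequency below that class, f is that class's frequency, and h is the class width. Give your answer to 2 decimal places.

113.31

N = 79; target position k = 40/100 · 79 = 31.6.
Cumulative frequencies: 14, 22, 51, 76, 79.
Observation 31.6 falls in the class 110 – <120.
L = 110, CF = 22, f = 29, h = 10.
P40 = 110 + ((31.6 − 22)/29)·10 = 110 + 3.31034 = 113.31.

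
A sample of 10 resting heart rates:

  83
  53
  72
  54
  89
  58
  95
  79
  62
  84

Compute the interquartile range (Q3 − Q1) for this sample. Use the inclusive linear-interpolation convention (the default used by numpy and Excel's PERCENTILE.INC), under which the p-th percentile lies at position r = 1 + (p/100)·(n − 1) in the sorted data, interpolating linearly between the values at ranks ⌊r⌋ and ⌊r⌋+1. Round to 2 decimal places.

24.75

Sorted: 53, 54, 58, 62, 72, 79, 83, 84, 89, 95.
n = 10.
P25: r = 3.25; ranks 3–4 are 58, 62; interpolating gives 59.
P75: r = 7.75; ranks 7–8 are 83, 84; interpolating gives 83.75.
Difference: 83.75 − 59 = 24.75.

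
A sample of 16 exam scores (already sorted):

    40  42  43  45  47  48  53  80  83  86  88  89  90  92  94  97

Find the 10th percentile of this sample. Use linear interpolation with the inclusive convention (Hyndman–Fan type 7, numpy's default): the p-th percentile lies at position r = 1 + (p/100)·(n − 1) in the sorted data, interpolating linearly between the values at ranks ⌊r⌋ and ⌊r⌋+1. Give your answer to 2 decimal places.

42.50

n = 16.
r = 1 + (10/100)·(16 − 1) = 1 + 1.5 = 2.5.
Rank 2 is 42 and rank 3 is 43.
Interpolate: 42 + 0.5·(43 − 42) = 42 + 0.5·1 = 42.5.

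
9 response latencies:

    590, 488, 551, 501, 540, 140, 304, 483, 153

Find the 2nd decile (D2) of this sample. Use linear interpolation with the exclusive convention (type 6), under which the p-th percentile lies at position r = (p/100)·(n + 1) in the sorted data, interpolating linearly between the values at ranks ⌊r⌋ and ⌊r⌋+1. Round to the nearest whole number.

Sorted: 140, 153, 304, 483, 488, 501, 540, 551, 590.
n = 9.
r = (20/100)·(9 + 1) = 2.
r is an integer, so P20 is the value at rank 2: 153.

153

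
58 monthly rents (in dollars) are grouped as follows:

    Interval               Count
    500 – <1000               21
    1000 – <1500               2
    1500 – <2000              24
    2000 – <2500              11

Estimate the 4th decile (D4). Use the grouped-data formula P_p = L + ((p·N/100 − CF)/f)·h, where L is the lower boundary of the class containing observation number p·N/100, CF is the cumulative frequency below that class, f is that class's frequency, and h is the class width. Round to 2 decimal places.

N = 58; target position k = 40/100 · 58 = 23.2.
Cumulative frequencies: 21, 23, 47, 58.
Observation 23.2 falls in the class 1500 – <2000.
L = 1500, CF = 23, f = 24, h = 500.
P40 = 1500 + ((23.2 − 23)/24)·500 = 1500 + 4.16667 = 1504.17.

1504.17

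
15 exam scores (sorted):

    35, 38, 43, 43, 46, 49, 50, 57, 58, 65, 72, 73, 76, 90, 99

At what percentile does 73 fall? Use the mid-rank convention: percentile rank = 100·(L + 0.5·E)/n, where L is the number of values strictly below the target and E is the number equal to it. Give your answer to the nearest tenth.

76.7

Count below 73: L = 11; count equal: E = 1; n = 15.
Percentile rank = 100·(11 + 0.5·1)/15 = 100·11.5/15 = 76.67.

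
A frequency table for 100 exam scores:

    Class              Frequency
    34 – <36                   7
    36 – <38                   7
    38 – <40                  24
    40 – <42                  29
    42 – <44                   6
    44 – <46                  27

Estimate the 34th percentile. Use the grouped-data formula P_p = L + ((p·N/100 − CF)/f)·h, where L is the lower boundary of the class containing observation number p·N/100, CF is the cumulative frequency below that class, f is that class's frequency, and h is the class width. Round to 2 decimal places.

N = 100; target position k = 34/100 · 100 = 34.
Cumulative frequencies: 7, 14, 38, 67, 73, 100.
Observation 34 falls in the class 38 – <40.
L = 38, CF = 14, f = 24, h = 2.
P34 = 38 + ((34 − 14)/24)·2 = 38 + 1.66667 = 39.6667.

39.67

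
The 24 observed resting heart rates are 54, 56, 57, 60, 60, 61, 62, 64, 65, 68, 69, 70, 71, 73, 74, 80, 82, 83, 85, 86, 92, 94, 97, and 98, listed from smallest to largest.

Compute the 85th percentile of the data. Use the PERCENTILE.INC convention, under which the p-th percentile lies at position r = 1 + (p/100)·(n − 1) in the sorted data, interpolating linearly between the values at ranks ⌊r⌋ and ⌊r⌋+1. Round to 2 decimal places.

89.30

n = 24.
r = 1 + (85/100)·(24 − 1) = 1 + 19.55 = 20.55.
Rank 20 is 86 and rank 21 is 92.
Interpolate: 86 + 0.55·(92 − 86) = 86 + 0.55·6 = 89.3.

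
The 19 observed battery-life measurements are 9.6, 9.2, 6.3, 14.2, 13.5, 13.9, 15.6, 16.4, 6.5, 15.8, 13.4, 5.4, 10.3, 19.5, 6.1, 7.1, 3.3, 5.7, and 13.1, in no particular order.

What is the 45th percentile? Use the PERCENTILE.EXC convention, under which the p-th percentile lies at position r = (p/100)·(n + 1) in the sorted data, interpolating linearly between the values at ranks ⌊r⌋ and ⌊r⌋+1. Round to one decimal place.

Sorted: 3.3, 5.4, 5.7, 6.1, 6.3, 6.5, 7.1, 9.2, 9.6, 10.3, 13.1, 13.4, 13.5, 13.9, 14.2, 15.6, 15.8, 16.4, 19.5.
n = 19.
r = (45/100)·(19 + 1) = 9.
r is an integer, so P45 is the value at rank 9: 9.6.

9.6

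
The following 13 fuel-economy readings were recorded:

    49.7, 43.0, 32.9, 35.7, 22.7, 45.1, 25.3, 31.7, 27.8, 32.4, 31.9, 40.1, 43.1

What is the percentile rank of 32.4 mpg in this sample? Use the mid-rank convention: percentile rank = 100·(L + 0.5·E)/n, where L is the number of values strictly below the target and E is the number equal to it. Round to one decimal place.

42.3

Sorted: 22.7, 25.3, 27.8, 31.7, 31.9, 32.4, 32.9, 35.7, 40.1, 43.0, 43.1, 45.1, 49.7.
Count below 32.4: L = 5; count equal: E = 1; n = 13.
Percentile rank = 100·(5 + 0.5·1)/13 = 100·5.5/13 = 42.31.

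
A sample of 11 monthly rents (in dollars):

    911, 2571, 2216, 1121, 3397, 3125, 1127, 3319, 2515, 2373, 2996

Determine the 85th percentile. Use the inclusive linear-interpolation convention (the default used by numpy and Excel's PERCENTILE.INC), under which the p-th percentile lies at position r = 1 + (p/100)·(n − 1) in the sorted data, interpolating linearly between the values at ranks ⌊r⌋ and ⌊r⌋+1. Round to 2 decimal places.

3222.00

Sorted: 911, 1121, 1127, 2216, 2373, 2515, 2571, 2996, 3125, 3319, 3397.
n = 11.
r = 1 + (85/100)·(11 − 1) = 1 + 8.5 = 9.5.
Rank 9 is 3125 and rank 10 is 3319.
Interpolate: 3125 + 0.5·(3319 − 3125) = 3125 + 0.5·194 = 3222.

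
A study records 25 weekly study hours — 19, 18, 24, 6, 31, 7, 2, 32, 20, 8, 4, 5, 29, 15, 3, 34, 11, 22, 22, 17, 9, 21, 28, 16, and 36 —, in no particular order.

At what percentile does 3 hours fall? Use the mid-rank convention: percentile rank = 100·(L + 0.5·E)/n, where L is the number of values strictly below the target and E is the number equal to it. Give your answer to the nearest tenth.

6.0

Sorted: 2, 3, 4, 5, 6, 7, 8, 9, 11, 15, 16, 17, 18, 19, 20, 21, 22, 22, 24, 28, 29, 31, 32, 34, 36.
Count below 3: L = 1; count equal: E = 1; n = 25.
Percentile rank = 100·(1 + 0.5·1)/25 = 100·1.5/25 = 6.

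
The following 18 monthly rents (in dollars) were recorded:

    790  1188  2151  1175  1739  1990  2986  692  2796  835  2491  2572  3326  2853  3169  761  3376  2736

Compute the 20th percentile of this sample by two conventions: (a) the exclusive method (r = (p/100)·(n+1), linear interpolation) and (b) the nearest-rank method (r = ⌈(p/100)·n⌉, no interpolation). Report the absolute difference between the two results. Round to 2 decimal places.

9.00

Sorted: 692, 761, 790, 835, 1175, 1188, 1739, 1990, 2151, 2491, 2572, 2736, 2796, 2853, 2986, 3169, 3326, 3376.
n = 18.
(a) r = 3.8; between ranks 3 (790) and 4 (835): 826.
(b) the nearest-rank method: rank 4 → 835.
|826 − 835| = 9.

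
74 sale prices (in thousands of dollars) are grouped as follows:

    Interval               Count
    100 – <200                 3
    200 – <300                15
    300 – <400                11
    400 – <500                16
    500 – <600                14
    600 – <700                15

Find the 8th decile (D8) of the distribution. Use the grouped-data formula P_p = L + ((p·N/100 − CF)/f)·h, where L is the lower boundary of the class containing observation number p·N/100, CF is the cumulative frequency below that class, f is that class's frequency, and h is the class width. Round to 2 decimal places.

N = 74; target position k = 80/100 · 74 = 59.2.
Cumulative frequencies: 3, 18, 29, 45, 59, 74.
Observation 59.2 falls in the class 600 – <700.
L = 600, CF = 59, f = 15, h = 100.
P80 = 600 + ((59.2 − 59)/15)·100 = 600 + 1.33333 = 601.333.

601.33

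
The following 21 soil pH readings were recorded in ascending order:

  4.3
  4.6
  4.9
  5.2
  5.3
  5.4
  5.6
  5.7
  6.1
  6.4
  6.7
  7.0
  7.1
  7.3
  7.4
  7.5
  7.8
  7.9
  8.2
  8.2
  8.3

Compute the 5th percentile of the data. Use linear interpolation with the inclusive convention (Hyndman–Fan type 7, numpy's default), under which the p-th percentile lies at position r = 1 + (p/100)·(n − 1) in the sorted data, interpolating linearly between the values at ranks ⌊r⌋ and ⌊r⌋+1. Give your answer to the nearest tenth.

4.6

n = 21.
r = 1 + (5/100)·(21 − 1) = 1 + 1 = 2.
r is an integer, so P5 is the value at rank 2: 4.6.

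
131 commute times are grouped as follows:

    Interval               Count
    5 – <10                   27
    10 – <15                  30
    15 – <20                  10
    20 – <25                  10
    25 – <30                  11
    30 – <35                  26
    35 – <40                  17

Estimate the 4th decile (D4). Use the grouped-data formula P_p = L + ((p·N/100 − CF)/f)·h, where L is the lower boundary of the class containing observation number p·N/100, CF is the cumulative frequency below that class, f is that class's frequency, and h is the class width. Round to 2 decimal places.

N = 131; target position k = 40/100 · 131 = 52.4.
Cumulative frequencies: 27, 57, 67, 77, 88, 114, 131.
Observation 52.4 falls in the class 10 – <15.
L = 10, CF = 27, f = 30, h = 5.
P40 = 10 + ((52.4 − 27)/30)·5 = 10 + 4.23333 = 14.2333.

14.23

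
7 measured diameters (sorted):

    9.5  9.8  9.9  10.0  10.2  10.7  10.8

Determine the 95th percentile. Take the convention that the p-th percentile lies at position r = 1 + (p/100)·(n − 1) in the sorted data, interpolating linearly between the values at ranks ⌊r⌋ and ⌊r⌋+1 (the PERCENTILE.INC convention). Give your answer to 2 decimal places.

n = 7.
r = 1 + (95/100)·(7 − 1) = 1 + 5.7 = 6.7.
Rank 6 is 10.7 and rank 7 is 10.8.
Interpolate: 10.7 + 0.7·(10.8 − 10.7) = 10.7 + 0.7·0.1 = 10.77.

10.77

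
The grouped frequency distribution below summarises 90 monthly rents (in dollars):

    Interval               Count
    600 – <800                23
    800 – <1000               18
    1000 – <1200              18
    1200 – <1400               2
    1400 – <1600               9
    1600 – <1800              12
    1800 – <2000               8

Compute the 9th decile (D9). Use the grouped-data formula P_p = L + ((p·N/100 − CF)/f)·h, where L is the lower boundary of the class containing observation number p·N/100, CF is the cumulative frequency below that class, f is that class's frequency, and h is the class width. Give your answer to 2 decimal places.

N = 90; target position k = 90/100 · 90 = 81.
Cumulative frequencies: 23, 41, 59, 61, 70, 82, 90.
Observation 81 falls in the class 1600 – <1800.
L = 1600, CF = 70, f = 12, h = 200.
P90 = 1600 + ((81 − 70)/12)·200 = 1600 + 183.333 = 1783.33.

1783.33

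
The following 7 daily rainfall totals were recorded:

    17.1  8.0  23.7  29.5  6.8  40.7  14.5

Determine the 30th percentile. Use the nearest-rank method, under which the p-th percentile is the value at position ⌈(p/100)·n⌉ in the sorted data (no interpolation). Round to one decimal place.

Sorted: 6.8, 8.0, 14.5, 17.1, 23.7, 29.5, 40.7.
n = 7.
Position = ⌈30/100 · 7⌉ = ⌈2.1⌉ = 3.
The value at rank 3 is 14.5.

14.5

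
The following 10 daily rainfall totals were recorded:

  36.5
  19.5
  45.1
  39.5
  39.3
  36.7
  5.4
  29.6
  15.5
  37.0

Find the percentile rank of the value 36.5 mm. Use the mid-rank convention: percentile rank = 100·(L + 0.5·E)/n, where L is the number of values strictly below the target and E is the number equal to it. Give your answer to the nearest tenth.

45.0

Sorted: 5.4, 15.5, 19.5, 29.6, 36.5, 36.7, 37.0, 39.3, 39.5, 45.1.
Count below 36.5: L = 4; count equal: E = 1; n = 10.
Percentile rank = 100·(4 + 0.5·1)/10 = 100·4.5/10 = 45.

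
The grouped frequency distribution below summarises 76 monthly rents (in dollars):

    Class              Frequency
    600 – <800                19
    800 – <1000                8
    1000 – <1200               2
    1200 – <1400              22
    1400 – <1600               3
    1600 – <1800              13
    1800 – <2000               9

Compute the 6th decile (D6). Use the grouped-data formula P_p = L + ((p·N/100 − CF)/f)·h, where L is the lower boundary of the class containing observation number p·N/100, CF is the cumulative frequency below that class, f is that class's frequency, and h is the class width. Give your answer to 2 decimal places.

1350.91

N = 76; target position k = 60/100 · 76 = 45.6.
Cumulative frequencies: 19, 27, 29, 51, 54, 67, 76.
Observation 45.6 falls in the class 1200 – <1400.
L = 1200, CF = 29, f = 22, h = 200.
P60 = 1200 + ((45.6 − 29)/22)·200 = 1200 + 150.909 = 1350.91.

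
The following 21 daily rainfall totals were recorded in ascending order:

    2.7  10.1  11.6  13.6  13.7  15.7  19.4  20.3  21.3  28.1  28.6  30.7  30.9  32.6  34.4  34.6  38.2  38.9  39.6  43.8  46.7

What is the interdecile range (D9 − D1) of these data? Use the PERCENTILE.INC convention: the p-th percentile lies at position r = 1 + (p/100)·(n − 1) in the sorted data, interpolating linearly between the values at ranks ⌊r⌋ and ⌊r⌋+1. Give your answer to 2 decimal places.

28.00

n = 21.
P10: r = 3 (integer) → 11.6.
P90: r = 19 (integer) → 39.6.
Difference: 39.6 − 11.6 = 28.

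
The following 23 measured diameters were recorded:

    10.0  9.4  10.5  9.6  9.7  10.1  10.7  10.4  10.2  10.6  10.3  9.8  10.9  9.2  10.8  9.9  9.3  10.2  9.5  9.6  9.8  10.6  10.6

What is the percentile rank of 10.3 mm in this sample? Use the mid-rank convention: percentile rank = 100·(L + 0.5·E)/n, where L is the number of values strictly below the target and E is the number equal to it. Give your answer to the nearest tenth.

Sorted: 9.2, 9.3, 9.4, 9.5, 9.6, 9.6, 9.7, 9.8, 9.8, 9.9, 10.0, 10.1, 10.2, 10.2, 10.3, 10.4, 10.5, 10.6, 10.6, 10.6, 10.7, 10.8, 10.9.
Count below 10.3: L = 14; count equal: E = 1; n = 23.
Percentile rank = 100·(14 + 0.5·1)/23 = 100·14.5/23 = 63.04.

63.0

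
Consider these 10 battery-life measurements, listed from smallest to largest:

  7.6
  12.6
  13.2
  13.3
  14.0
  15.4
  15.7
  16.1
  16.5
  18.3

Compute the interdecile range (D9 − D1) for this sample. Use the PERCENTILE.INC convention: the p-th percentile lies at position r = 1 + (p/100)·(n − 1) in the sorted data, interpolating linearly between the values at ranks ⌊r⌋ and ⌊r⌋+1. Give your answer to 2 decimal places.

4.58

n = 10.
P10: r = 1.9; ranks 1–2 are 7.6, 12.6; interpolating gives 12.1.
P90: r = 9.1; ranks 9–10 are 16.5, 18.3; interpolating gives 16.68.
Difference: 16.68 − 12.1 = 4.58.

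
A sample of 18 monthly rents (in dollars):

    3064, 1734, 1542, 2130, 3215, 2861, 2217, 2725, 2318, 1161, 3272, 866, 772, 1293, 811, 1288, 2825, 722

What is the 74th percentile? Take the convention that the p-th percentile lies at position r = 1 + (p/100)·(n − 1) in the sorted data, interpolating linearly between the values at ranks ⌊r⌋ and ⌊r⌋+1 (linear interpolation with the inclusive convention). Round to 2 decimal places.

Sorted: 722, 772, 811, 866, 1161, 1288, 1293, 1542, 1734, 2130, 2217, 2318, 2725, 2825, 2861, 3064, 3215, 3272.
n = 18.
r = 1 + (74/100)·(18 − 1) = 1 + 12.58 = 13.58.
Rank 13 is 2725 and rank 14 is 2825.
Interpolate: 2725 + 0.58·(2825 − 2725) = 2725 + 0.58·100 = 2783.

2783.00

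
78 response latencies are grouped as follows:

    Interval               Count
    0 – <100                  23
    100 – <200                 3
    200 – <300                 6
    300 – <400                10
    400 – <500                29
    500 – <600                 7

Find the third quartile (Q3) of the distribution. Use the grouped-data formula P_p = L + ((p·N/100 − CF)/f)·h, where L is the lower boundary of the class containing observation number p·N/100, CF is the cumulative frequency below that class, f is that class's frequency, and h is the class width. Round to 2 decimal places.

N = 78; target position k = 75/100 · 78 = 58.5.
Cumulative frequencies: 23, 26, 32, 42, 71, 78.
Observation 58.5 falls in the class 400 – <500.
L = 400, CF = 42, f = 29, h = 100.
P75 = 400 + ((58.5 − 42)/29)·100 = 400 + 56.8966 = 456.897.

456.90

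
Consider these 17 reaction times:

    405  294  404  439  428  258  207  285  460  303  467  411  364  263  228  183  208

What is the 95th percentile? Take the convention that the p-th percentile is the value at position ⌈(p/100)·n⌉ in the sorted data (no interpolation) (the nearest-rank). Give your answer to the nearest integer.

467

Sorted: 183, 207, 208, 228, 258, 263, 285, 294, 303, 364, 404, 405, 411, 428, 439, 460, 467.
n = 17.
Position = ⌈95/100 · 17⌉ = ⌈16.15⌉ = 17.
The value at rank 17 is 467.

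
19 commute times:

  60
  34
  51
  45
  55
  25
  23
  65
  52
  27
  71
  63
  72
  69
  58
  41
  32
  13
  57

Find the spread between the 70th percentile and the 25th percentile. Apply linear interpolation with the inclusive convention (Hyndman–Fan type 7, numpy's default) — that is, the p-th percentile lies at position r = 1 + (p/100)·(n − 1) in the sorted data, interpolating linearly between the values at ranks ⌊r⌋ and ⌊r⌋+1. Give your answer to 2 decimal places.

Sorted: 13, 23, 25, 27, 32, 34, 41, 45, 51, 52, 55, 57, 58, 60, 63, 65, 69, 71, 72.
n = 19.
P25: r = 5.5; ranks 5–6 are 32, 34; interpolating gives 33.
P70: r = 13.6; ranks 13–14 are 58, 60; interpolating gives 59.2.
Difference: 59.2 − 33 = 26.2.

26.20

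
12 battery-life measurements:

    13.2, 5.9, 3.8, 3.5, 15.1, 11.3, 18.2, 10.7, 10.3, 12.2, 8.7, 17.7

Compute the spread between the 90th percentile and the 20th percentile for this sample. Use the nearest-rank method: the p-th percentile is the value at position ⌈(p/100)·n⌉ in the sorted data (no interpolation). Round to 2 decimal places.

11.80

Sorted: 3.5, 3.8, 5.9, 8.7, 10.3, 10.7, 11.3, 12.2, 13.2, 15.1, 17.7, 18.2.
n = 12.
P20: rank ⌈20/100·12⌉ = 3 → 5.9.
P90: rank ⌈90/100·12⌉ = 11 → 17.7.
Difference: 17.7 − 5.9 = 11.8.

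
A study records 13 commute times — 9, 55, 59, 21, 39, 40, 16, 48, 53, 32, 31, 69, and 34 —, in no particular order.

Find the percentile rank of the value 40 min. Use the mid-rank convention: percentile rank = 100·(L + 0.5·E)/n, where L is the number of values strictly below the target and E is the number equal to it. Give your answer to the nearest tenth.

Sorted: 9, 16, 21, 31, 32, 34, 39, 40, 48, 53, 55, 59, 69.
Count below 40: L = 7; count equal: E = 1; n = 13.
Percentile rank = 100·(7 + 0.5·1)/13 = 100·7.5/13 = 57.69.

57.7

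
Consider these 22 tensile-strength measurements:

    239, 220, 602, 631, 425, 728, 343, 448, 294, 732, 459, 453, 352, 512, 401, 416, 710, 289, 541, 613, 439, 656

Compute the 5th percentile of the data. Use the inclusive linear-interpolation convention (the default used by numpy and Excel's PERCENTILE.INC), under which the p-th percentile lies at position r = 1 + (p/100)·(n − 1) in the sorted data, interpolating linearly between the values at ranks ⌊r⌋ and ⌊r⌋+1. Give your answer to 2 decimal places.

Sorted: 220, 239, 289, 294, 343, 352, 401, 416, 425, 439, 448, 453, 459, 512, 541, 602, 613, 631, 656, 710, 728, 732.
n = 22.
r = 1 + (5/100)·(22 − 1) = 1 + 1.05 = 2.05.
Rank 2 is 239 and rank 3 is 289.
Interpolate: 239 + 0.05·(289 − 239) = 239 + 0.05·50 = 241.5.

241.50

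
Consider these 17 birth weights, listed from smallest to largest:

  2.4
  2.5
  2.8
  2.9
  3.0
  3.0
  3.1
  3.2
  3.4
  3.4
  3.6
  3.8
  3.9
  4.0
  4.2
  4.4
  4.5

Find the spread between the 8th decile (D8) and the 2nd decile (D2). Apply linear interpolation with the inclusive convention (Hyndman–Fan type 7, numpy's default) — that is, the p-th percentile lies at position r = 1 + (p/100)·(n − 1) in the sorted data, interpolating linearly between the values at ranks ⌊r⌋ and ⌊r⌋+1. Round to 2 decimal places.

1.06

n = 17.
P20: r = 4.2; ranks 4–5 are 2.9, 3.0; interpolating gives 2.92.
P80: r = 13.8; ranks 13–14 are 3.9, 4.0; interpolating gives 3.98.
Difference: 3.98 − 2.92 = 1.06.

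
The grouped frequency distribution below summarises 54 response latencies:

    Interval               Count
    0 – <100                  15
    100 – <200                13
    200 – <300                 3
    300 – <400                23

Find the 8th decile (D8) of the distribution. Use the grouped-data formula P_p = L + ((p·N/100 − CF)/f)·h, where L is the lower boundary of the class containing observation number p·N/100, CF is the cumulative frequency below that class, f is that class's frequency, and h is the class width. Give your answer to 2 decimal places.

353.04

N = 54; target position k = 80/100 · 54 = 43.2.
Cumulative frequencies: 15, 28, 31, 54.
Observation 43.2 falls in the class 300 – <400.
L = 300, CF = 31, f = 23, h = 100.
P80 = 300 + ((43.2 − 31)/23)·100 = 300 + 53.0435 = 353.043.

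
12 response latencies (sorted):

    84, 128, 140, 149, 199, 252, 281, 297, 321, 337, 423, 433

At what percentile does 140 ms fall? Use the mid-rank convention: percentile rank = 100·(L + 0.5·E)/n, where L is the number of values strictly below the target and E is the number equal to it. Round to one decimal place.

20.8

Count below 140: L = 2; count equal: E = 1; n = 12.
Percentile rank = 100·(2 + 0.5·1)/12 = 100·2.5/12 = 20.83.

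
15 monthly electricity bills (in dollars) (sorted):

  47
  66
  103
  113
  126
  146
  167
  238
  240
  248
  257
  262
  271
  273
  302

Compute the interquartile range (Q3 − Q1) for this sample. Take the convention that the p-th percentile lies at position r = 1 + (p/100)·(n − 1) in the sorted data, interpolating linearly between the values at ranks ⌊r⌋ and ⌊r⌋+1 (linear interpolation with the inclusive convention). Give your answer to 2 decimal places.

n = 15.
P25: r = 4.5; ranks 4–5 are 113, 126; interpolating gives 119.5.
P75: r = 11.5; ranks 11–12 are 257, 262; interpolating gives 259.5.
Difference: 259.5 − 119.5 = 140.

140.00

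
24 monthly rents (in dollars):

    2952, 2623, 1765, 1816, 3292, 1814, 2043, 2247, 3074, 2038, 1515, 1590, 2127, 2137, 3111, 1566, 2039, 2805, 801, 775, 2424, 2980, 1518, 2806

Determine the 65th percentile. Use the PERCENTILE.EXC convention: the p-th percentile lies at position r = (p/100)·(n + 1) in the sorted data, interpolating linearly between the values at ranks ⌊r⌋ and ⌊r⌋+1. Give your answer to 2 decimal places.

2473.75

Sorted: 775, 801, 1515, 1518, 1566, 1590, 1765, 1814, 1816, 2038, 2039, 2043, 2127, 2137, 2247, 2424, 2623, 2805, 2806, 2952, 2980, 3074, 3111, 3292.
n = 24.
r = (65/100)·(24 + 1) = 16.25.
Rank 16 is 2424 and rank 17 is 2623.
Interpolate: 2424 + 0.25·(2623 − 2424) = 2424 + 0.25·199 = 2473.75.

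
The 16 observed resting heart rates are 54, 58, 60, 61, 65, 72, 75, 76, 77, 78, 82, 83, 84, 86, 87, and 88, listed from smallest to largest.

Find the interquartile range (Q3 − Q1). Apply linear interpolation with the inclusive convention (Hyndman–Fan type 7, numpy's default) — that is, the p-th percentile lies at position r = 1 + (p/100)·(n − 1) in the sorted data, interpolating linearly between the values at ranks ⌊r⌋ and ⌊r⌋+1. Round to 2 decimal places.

n = 16.
P25: r = 4.75; ranks 4–5 are 61, 65; interpolating gives 64.
P75: r = 12.25; ranks 12–13 are 83, 84; interpolating gives 83.25.
Difference: 83.25 − 64 = 19.25.

19.25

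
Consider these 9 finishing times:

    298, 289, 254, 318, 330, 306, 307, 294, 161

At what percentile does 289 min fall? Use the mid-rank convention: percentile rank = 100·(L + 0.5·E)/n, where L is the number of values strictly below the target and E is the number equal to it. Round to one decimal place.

27.8

Sorted: 161, 254, 289, 294, 298, 306, 307, 318, 330.
Count below 289: L = 2; count equal: E = 1; n = 9.
Percentile rank = 100·(2 + 0.5·1)/9 = 100·2.5/9 = 27.78.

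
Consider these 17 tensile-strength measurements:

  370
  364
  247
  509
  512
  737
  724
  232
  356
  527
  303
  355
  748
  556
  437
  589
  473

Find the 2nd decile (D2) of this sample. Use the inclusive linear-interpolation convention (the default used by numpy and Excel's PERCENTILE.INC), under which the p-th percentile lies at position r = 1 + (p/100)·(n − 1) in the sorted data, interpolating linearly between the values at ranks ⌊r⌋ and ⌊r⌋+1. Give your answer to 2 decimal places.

355.20

Sorted: 232, 247, 303, 355, 356, 364, 370, 437, 473, 509, 512, 527, 556, 589, 724, 737, 748.
n = 17.
r = 1 + (20/100)·(17 − 1) = 1 + 3.2 = 4.2.
Rank 4 is 355 and rank 5 is 356.
Interpolate: 355 + 0.2·(356 − 355) = 355 + 0.2·1 = 355.2.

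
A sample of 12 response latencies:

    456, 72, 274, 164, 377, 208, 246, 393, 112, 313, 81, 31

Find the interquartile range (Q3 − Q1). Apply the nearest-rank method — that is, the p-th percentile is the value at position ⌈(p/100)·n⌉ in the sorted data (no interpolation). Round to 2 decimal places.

232.00

Sorted: 31, 72, 81, 112, 164, 208, 246, 274, 313, 377, 393, 456.
n = 12.
P25: rank ⌈25/100·12⌉ = 3 → 81.
P75: rank ⌈75/100·12⌉ = 9 → 313.
Difference: 313 − 81 = 232.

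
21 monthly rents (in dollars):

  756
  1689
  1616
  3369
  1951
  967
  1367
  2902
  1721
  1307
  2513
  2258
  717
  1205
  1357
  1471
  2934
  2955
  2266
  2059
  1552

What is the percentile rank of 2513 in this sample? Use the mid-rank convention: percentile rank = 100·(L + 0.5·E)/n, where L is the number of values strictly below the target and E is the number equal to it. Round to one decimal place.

78.6

Sorted: 717, 756, 967, 1205, 1307, 1357, 1367, 1471, 1552, 1616, 1689, 1721, 1951, 2059, 2258, 2266, 2513, 2902, 2934, 2955, 3369.
Count below 2513: L = 16; count equal: E = 1; n = 21.
Percentile rank = 100·(16 + 0.5·1)/21 = 100·16.5/21 = 78.57.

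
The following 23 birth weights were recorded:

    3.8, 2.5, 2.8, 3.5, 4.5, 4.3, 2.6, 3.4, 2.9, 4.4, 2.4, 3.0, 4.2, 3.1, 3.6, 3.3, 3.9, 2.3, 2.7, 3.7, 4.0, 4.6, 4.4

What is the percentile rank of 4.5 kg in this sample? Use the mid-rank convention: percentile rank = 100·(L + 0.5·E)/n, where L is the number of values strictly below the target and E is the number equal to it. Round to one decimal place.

Sorted: 2.3, 2.4, 2.5, 2.6, 2.7, 2.8, 2.9, 3.0, 3.1, 3.3, 3.4, 3.5, 3.6, 3.7, 3.8, 3.9, 4.0, 4.2, 4.3, 4.4, 4.4, 4.5, 4.6.
Count below 4.5: L = 21; count equal: E = 1; n = 23.
Percentile rank = 100·(21 + 0.5·1)/23 = 100·21.5/23 = 93.48.

93.5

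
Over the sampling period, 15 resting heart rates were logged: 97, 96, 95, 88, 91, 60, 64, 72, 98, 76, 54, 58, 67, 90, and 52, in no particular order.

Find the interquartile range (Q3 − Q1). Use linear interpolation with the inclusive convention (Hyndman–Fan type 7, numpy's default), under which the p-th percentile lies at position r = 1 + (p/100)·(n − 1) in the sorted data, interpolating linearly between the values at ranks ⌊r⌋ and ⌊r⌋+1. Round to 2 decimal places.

31.00

Sorted: 52, 54, 58, 60, 64, 67, 72, 76, 88, 90, 91, 95, 96, 97, 98.
n = 15.
P25: r = 4.5; ranks 4–5 are 60, 64; interpolating gives 62.
P75: r = 11.5; ranks 11–12 are 91, 95; interpolating gives 93.
Difference: 93 − 62 = 31.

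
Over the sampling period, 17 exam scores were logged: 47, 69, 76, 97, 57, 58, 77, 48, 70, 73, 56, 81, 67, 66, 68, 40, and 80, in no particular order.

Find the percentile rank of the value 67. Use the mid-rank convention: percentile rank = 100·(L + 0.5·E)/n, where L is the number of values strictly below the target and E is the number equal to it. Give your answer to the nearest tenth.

Sorted: 40, 47, 48, 56, 57, 58, 66, 67, 68, 69, 70, 73, 76, 77, 80, 81, 97.
Count below 67: L = 7; count equal: E = 1; n = 17.
Percentile rank = 100·(7 + 0.5·1)/17 = 100·7.5/17 = 44.12.

44.1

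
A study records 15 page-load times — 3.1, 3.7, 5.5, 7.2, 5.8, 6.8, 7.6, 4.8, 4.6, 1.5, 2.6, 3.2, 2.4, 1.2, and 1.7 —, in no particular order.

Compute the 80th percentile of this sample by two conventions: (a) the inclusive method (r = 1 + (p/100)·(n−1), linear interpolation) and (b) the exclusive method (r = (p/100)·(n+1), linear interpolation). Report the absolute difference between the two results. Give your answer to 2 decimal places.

0.60

Sorted: 1.2, 1.5, 1.7, 2.4, 2.6, 3.1, 3.2, 3.7, 4.6, 4.8, 5.5, 5.8, 6.8, 7.2, 7.6.
n = 15.
(a) r = 12.2; between ranks 12 (5.8) and 13 (6.8): 6.
(b) r = 12.8; between ranks 12 (5.8) and 13 (6.8): 6.6.
|6 − 6.6| = 0.6.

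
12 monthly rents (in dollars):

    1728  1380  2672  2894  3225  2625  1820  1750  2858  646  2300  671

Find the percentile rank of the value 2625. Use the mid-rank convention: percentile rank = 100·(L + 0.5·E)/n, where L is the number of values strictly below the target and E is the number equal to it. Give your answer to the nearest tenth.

Sorted: 646, 671, 1380, 1728, 1750, 1820, 2300, 2625, 2672, 2858, 2894, 3225.
Count below 2625: L = 7; count equal: E = 1; n = 12.
Percentile rank = 100·(7 + 0.5·1)/12 = 100·7.5/12 = 62.5.

62.5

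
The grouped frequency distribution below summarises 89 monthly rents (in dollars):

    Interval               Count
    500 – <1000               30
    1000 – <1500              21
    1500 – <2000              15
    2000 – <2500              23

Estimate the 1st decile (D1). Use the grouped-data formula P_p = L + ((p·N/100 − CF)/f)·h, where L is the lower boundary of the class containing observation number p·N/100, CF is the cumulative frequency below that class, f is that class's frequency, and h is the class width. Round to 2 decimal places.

N = 89; target position k = 10/100 · 89 = 8.9.
Cumulative frequencies: 30, 51, 66, 89.
Observation 8.9 falls in the class 500 – <1000.
L = 500, CF = 0, f = 30, h = 500.
P10 = 500 + ((8.9 − 0)/30)·500 = 500 + 148.333 = 648.333.

648.33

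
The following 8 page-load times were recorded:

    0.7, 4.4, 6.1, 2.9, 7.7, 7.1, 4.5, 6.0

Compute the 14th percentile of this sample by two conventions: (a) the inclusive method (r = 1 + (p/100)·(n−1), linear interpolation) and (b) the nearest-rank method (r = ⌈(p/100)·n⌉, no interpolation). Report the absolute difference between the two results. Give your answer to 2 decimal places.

Sorted: 0.7, 2.9, 4.4, 4.5, 6.0, 6.1, 7.1, 7.7.
n = 8.
(a) r = 1.98; between ranks 1 (0.7) and 2 (2.9): 2.856.
(b) the nearest-rank method: rank 2 → 2.9.
|2.856 − 2.9| = 0.044.

0.04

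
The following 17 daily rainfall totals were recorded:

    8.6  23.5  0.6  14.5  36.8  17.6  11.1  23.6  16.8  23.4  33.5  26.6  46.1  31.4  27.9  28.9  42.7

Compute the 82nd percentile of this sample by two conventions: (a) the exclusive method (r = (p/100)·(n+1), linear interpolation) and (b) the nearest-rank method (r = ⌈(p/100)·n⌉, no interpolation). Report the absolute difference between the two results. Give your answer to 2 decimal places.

Sorted: 0.6, 8.6, 11.1, 14.5, 16.8, 17.6, 23.4, 23.5, 23.6, 26.6, 27.9, 28.9, 31.4, 33.5, 36.8, 42.7, 46.1.
n = 17.
(a) r = 14.76; between ranks 14 (33.5) and 15 (36.8): 36.008.
(b) the nearest-rank method: rank 14 → 33.5.
|36.008 − 33.5| = 2.508.

2.51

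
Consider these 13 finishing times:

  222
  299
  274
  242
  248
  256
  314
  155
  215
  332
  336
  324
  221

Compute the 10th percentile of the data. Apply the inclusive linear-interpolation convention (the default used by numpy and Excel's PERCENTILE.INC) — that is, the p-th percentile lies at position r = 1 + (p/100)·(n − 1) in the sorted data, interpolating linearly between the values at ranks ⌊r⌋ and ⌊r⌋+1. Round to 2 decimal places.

Sorted: 155, 215, 221, 222, 242, 248, 256, 274, 299, 314, 324, 332, 336.
n = 13.
r = 1 + (10/100)·(13 − 1) = 1 + 1.2 = 2.2.
Rank 2 is 215 and rank 3 is 221.
Interpolate: 215 + 0.2·(221 − 215) = 215 + 0.2·6 = 216.2.

216.20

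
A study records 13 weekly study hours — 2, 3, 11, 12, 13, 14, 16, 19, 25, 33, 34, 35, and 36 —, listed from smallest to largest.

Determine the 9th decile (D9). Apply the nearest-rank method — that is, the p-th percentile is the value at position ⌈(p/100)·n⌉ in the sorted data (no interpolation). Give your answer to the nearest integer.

n = 13.
Position = ⌈90/100 · 13⌉ = ⌈11.7⌉ = 12.
The value at rank 12 is 35.

35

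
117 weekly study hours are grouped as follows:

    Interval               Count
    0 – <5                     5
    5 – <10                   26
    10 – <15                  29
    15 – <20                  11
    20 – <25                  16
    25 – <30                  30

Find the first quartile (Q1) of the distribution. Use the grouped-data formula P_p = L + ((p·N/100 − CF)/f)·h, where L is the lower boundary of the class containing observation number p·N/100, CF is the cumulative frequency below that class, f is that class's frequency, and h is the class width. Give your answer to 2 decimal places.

9.66

N = 117; target position k = 25/100 · 117 = 29.25.
Cumulative frequencies: 5, 31, 60, 71, 87, 117.
Observation 29.25 falls in the class 5 – <10.
L = 5, CF = 5, f = 26, h = 5.
P25 = 5 + ((29.25 − 5)/26)·5 = 5 + 4.66346 = 9.66346.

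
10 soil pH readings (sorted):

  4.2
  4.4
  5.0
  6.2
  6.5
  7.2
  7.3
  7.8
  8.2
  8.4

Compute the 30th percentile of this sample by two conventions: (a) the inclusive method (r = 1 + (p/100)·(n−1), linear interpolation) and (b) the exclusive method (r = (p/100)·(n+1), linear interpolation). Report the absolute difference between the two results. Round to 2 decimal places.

n = 10.
(a) r = 3.7; between ranks 3 (5.0) and 4 (6.2): 5.84.
(b) r = 3.3; between ranks 3 (5.0) and 4 (6.2): 5.36.
|5.84 − 5.36| = 0.48.

0.48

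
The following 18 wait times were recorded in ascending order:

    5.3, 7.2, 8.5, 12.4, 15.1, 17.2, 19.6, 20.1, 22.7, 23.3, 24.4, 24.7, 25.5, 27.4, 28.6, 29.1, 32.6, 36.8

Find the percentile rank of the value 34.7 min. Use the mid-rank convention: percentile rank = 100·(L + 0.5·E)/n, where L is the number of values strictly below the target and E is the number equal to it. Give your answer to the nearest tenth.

94.4

Count below 34.7: L = 17; count equal: E = 0; n = 18.
Percentile rank = 100·(17 + 0.5·0)/18 = 100·17/18 = 94.44.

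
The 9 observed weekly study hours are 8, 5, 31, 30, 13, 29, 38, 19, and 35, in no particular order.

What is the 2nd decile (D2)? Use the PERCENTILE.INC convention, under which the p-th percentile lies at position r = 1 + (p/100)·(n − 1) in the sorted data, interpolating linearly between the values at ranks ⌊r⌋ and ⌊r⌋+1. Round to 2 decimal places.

Sorted: 5, 8, 13, 19, 29, 30, 31, 35, 38.
n = 9.
r = 1 + (20/100)·(9 − 1) = 1 + 1.6 = 2.6.
Rank 2 is 8 and rank 3 is 13.
Interpolate: 8 + 0.6·(13 − 8) = 8 + 0.6·5 = 11.

11.00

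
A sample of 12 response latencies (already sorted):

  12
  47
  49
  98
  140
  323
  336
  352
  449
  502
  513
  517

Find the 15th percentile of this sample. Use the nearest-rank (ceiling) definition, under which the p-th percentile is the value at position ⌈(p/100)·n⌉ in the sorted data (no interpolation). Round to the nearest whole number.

n = 12.
Position = ⌈15/100 · 12⌉ = ⌈1.8⌉ = 2.
The value at rank 2 is 47.

47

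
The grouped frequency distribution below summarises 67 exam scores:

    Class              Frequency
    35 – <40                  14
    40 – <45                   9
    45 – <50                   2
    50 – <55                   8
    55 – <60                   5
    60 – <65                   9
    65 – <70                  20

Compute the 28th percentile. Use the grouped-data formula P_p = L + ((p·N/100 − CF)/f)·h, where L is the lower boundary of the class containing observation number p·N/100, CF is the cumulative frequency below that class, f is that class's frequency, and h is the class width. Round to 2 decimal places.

N = 67; target position k = 28/100 · 67 = 18.76.
Cumulative frequencies: 14, 23, 25, 33, 38, 47, 67.
Observation 18.76 falls in the class 40 – <45.
L = 40, CF = 14, f = 9, h = 5.
P28 = 40 + ((18.76 − 14)/9)·5 = 40 + 2.64444 = 42.6444.

42.64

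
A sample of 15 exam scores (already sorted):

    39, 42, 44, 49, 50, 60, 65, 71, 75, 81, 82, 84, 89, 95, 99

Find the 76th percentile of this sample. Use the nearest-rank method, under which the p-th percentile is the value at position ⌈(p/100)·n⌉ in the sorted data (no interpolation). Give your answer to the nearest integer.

84

n = 15.
Position = ⌈76/100 · 15⌉ = ⌈11.4⌉ = 12.
The value at rank 12 is 84.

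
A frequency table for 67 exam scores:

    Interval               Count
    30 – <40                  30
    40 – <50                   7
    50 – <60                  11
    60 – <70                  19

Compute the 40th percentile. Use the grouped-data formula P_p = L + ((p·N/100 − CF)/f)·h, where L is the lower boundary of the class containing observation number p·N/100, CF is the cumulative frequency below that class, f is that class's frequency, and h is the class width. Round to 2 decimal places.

38.93

N = 67; target position k = 40/100 · 67 = 26.8.
Cumulative frequencies: 30, 37, 48, 67.
Observation 26.8 falls in the class 30 – <40.
L = 30, CF = 0, f = 30, h = 10.
P40 = 30 + ((26.8 − 0)/30)·10 = 30 + 8.93333 = 38.9333.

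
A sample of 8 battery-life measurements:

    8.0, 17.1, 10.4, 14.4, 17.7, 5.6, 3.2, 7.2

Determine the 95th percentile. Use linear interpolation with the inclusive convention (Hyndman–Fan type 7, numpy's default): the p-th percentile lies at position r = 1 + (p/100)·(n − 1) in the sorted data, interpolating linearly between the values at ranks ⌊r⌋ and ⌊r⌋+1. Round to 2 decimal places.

17.49

Sorted: 3.2, 5.6, 7.2, 8.0, 10.4, 14.4, 17.1, 17.7.
n = 8.
r = 1 + (95/100)·(8 − 1) = 1 + 6.65 = 7.65.
Rank 7 is 17.1 and rank 8 is 17.7.
Interpolate: 17.1 + 0.65·(17.7 − 17.1) = 17.1 + 0.65·0.6 = 17.49.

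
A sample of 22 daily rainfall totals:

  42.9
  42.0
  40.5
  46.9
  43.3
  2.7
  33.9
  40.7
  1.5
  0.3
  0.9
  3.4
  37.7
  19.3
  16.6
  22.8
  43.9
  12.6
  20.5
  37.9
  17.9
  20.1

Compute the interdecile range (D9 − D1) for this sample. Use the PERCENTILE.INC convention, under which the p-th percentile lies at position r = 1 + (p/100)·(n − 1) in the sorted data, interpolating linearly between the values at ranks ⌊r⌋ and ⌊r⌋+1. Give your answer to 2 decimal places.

41.64

Sorted: 0.3, 0.9, 1.5, 2.7, 3.4, 12.6, 16.6, 17.9, 19.3, 20.1, 20.5, 22.8, 33.9, 37.7, 37.9, 40.5, 40.7, 42.0, 42.9, 43.3, 43.9, 46.9.
n = 22.
P10: r = 3.1; ranks 3–4 are 1.5, 2.7; interpolating gives 1.62.
P90: r = 19.9; ranks 19–20 are 42.9, 43.3; interpolating gives 43.26.
Difference: 43.26 − 1.62 = 41.64.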